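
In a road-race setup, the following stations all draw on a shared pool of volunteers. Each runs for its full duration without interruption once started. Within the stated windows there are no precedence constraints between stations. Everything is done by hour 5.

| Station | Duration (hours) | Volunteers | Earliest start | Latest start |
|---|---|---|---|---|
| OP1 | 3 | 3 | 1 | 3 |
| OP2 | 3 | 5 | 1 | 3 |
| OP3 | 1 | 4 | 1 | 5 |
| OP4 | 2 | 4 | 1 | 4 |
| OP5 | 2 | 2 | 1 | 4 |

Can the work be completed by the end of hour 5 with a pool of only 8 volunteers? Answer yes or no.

no

The minimum achievable peak is 9; 8 < 9, so no feasible schedule stays within the cap.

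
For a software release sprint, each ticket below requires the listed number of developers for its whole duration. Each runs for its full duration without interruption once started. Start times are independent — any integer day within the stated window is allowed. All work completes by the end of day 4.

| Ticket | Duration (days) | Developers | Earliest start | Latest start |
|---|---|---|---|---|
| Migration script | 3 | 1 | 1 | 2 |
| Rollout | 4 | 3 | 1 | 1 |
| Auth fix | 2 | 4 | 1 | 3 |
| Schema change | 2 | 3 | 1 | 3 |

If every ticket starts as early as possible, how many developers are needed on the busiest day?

Early-start schedule: Migration script@1, Rollout@1, Auth fix@1, Schema change@1.
Load per day: day 1: 11, day 2: 11, day 3: 4, day 4: 3.
Peak is 11.

11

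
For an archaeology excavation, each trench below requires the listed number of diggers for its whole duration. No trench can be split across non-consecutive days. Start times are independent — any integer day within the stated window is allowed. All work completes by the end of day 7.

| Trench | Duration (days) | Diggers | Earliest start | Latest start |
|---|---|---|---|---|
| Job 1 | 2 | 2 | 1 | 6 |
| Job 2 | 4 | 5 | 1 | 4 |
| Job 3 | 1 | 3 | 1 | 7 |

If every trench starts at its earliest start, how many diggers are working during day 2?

7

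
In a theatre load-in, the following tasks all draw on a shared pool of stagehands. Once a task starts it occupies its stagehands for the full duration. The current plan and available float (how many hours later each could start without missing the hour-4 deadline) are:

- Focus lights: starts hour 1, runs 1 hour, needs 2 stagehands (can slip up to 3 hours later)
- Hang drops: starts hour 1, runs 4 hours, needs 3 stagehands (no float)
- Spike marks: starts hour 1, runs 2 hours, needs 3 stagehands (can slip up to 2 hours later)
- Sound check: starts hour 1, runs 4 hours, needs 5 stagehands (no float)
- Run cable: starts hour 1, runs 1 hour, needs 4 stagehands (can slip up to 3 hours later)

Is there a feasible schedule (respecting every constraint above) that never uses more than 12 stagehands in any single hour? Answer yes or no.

Schedule Focus lights@1, Hang drops@1, Spike marks@2, Sound check@1, Run cable@4: h1:10  h2:11  h3:11  h4:12 — peak 12 ≤ 12.

yes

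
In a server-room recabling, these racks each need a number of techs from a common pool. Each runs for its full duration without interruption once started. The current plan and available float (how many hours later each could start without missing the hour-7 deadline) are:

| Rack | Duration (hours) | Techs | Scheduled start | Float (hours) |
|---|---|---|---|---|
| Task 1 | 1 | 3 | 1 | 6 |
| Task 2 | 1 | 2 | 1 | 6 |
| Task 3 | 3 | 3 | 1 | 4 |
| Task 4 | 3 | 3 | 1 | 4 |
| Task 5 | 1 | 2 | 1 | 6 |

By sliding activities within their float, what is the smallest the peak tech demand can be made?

5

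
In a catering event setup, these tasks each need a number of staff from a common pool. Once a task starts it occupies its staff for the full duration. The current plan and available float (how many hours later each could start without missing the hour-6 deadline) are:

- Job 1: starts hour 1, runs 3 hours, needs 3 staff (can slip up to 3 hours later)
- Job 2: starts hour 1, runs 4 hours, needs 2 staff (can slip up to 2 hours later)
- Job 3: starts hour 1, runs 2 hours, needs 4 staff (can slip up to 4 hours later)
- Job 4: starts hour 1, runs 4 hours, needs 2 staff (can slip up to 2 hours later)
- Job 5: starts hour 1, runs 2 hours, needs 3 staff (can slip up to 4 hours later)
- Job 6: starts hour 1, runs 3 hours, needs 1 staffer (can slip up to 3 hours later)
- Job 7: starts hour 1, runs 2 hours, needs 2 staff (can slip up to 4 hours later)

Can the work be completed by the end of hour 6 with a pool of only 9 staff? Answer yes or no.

yes

Schedule Job 1@1, Job 2@1, Job 3@1, Job 4@3, Job 5@4, Job 6@3, Job 7@5: h1:9  h2:9  h3:8  h4:8  h5:8  h6:4 — peak 9 ≤ 9.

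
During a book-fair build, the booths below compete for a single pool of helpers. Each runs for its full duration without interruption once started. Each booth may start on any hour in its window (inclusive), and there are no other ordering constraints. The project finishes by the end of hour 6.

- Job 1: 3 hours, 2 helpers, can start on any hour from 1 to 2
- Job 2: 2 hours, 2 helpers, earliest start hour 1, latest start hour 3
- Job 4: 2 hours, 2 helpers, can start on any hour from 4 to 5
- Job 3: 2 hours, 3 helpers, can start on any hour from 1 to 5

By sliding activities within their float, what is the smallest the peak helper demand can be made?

5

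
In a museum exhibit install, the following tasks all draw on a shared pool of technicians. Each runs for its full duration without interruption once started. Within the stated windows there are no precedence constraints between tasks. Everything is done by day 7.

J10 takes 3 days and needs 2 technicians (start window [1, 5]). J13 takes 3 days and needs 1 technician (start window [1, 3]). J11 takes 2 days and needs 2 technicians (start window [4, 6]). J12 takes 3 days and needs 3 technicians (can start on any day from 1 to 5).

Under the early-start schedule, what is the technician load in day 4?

At early start, day 4 has: J11.
Demand: 2 = 2.

2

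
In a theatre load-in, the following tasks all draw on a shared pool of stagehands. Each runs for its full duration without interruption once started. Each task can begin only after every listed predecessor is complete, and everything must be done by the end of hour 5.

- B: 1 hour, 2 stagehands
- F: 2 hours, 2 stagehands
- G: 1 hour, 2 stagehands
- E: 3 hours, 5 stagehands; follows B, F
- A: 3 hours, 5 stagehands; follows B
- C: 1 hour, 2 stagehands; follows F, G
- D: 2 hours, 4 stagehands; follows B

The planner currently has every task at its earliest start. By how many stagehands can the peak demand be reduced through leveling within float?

Early-start peak: h1:6  h2:11  h3:16  h4:10  h5:5 ⇒ 16.
Leveled (B@1, F@1, G@1, E@3, A@2, C@3, D@4): h1:6  h2:7  h3:12  h4:14  h5:9 ⇒ 14.
Reduction 16 − 14 = 2.

2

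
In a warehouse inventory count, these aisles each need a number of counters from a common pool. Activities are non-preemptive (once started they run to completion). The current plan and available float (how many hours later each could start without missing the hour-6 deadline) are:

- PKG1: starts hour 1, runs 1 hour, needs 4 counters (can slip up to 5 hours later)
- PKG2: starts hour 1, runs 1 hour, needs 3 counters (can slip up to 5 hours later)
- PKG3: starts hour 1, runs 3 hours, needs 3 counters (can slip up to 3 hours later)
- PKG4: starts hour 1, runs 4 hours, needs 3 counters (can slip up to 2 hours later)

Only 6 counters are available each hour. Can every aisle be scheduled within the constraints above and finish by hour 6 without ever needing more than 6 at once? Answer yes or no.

Schedule PKG1@1, PKG2@2, PKG3@2, PKG4@3: h1:4  h2:6  h3:6  h4:6  h5:3  h6:3 — peak 6 ≤ 6.

yes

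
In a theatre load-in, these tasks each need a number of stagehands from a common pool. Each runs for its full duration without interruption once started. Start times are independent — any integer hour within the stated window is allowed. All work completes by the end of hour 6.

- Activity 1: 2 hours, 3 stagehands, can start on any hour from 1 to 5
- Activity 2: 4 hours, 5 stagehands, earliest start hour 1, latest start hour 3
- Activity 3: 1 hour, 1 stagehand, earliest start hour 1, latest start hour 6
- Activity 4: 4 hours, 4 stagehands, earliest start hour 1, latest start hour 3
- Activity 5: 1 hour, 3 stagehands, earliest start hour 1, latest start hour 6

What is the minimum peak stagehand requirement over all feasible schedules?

9

Early-start (Activity 1@1, Activity 2@1, Activity 3@1, Activity 4@1, Activity 5@1) gives peak 16: h1:16  h2:12  h3:9  h4:9  h5:0  h6:0.
Shift Activity 4→3, Activity 5→5.
Schedule Activity 1@1, Activity 2@1, Activity 3@1, Activity 4@3, Activity 5@5: h1:9  h2:8  h3:9  h4:9  h5:7  h6:4 — peak 9.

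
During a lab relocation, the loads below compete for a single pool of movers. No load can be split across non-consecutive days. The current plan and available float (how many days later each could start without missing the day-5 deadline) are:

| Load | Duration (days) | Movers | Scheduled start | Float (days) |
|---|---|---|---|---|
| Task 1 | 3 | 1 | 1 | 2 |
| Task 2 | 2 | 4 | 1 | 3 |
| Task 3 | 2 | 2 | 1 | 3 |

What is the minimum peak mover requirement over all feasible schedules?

4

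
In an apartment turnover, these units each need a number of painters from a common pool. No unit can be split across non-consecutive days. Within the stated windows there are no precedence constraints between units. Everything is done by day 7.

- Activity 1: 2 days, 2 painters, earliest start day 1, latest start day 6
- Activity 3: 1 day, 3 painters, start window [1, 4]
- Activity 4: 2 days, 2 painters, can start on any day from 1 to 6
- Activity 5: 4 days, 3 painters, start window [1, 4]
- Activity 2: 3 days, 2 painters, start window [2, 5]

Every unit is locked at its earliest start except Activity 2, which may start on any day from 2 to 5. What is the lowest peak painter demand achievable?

Activity 2@2: d1:10  d2:9  d3:5  d4:5  d5:0  d6:0  d7:0 → peak 10
Activity 2@3: d1:10  d2:7  d3:5  d4:5  d5:2  d6:0  d7:0 → peak 10
Activity 2@4: d1:10  d2:7  d3:3  d4:5  d5:2  d6:2  d7:0 → peak 10
Activity 2@5: d1:10  d2:7  d3:3  d4:3  d5:2  d6:2  d7:2 → peak 10
Best is Activity 2@2, peak 10.

10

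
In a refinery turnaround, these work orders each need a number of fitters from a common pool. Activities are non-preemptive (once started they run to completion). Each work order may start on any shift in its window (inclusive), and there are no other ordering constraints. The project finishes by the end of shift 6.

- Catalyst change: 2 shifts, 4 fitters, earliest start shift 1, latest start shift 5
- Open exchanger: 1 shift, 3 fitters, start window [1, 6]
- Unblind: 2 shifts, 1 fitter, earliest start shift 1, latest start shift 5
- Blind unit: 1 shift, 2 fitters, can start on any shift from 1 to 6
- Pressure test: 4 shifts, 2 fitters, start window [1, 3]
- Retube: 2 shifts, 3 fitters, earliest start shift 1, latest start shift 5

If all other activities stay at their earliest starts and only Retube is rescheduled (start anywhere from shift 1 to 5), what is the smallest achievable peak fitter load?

Retube@1: s1:15  s2:10  s3:2  s4:2  s5:0  s6:0 → peak 15
Retube@2: s1:12  s2:10  s3:5  s4:2  s5:0  s6:0 → peak 12
Retube@3: s1:12  s2:7  s3:5  s4:5  s5:0  s6:0 → peak 12
Retube@4: s1:12  s2:7  s3:2  s4:5  s5:3  s6:0 → peak 12
Retube@5: s1:12  s2:7  s3:2  s4:2  s5:3  s6:3 → peak 12
Best is Retube@2, peak 12.

12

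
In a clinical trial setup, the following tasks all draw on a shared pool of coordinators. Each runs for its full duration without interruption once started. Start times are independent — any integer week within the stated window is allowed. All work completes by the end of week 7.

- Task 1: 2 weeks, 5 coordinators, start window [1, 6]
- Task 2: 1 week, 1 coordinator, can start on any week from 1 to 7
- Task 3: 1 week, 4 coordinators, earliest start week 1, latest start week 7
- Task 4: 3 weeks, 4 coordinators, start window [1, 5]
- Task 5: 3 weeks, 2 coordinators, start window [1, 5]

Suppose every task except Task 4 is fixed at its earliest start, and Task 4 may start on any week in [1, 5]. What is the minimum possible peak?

12

Task 4@1: w1:16  w2:11  w3:6  w4:0  w5:0  w6:0  w7:0 → peak 16
Task 4@2: w1:12  w2:11  w3:6  w4:4  w5:0  w6:0  w7:0 → peak 12
Task 4@3: w1:12  w2:7  w3:6  w4:4  w5:4  w6:0  w7:0 → peak 12
Task 4@4: w1:12  w2:7  w3:2  w4:4  w5:4  w6:4  w7:0 → peak 12
Task 4@5: w1:12  w2:7  w3:2  w4:0  w5:4  w6:4  w7:4 → peak 12
Best is Task 4@2, peak 12.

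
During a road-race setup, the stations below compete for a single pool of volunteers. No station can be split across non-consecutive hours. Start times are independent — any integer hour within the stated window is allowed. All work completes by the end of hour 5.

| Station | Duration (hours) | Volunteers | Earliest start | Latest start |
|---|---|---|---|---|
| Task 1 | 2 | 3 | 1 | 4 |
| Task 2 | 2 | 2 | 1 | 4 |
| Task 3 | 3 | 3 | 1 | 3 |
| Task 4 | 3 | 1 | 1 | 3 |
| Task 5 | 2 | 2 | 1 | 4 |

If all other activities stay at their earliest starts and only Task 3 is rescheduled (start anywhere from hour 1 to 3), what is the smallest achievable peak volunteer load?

8

Task 3@1: h1:11  h2:11  h3:4  h4:0  h5:0 → peak 11
Task 3@2: h1:8  h2:11  h3:4  h4:3  h5:0 → peak 11
Task 3@3: h1:8  h2:8  h3:4  h4:3  h5:3 → peak 8
Best is Task 3@3, peak 8.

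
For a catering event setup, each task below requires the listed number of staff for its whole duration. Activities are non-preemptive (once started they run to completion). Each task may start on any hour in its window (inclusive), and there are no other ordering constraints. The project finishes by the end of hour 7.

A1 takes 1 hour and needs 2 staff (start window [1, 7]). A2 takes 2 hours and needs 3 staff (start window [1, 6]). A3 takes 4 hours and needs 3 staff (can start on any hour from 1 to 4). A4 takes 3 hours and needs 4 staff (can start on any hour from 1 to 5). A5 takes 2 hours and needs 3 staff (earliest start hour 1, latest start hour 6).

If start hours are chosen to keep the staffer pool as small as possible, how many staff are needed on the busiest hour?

6

Early-start (A1@1, A2@1, A3@1, A4@1, A5@1) gives peak 15: h1:15  h2:13  h3:7  h4:3  h5:0  h6:0  h7:0.
Shift A2→4, A3→4, A5→6.
Schedule A1@1, A2@4, A3@4, A4@1, A5@6: h1:6  h2:4  h3:4  h4:6  h5:6  h6:6  h7:6 — peak 6.
Total staffer-hours = 38 over 7 hours ⇒ peak ≥ ⌈38/7⌉ = 6, so 6 is optimal.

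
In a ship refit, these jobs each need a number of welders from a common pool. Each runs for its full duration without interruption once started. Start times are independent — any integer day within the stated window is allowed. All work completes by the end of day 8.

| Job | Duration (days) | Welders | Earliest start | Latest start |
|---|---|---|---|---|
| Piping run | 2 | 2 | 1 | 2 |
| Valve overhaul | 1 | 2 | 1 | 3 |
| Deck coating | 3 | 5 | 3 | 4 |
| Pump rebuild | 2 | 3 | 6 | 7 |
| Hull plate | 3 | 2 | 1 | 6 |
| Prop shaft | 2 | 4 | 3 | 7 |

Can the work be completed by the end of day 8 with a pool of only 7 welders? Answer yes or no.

yes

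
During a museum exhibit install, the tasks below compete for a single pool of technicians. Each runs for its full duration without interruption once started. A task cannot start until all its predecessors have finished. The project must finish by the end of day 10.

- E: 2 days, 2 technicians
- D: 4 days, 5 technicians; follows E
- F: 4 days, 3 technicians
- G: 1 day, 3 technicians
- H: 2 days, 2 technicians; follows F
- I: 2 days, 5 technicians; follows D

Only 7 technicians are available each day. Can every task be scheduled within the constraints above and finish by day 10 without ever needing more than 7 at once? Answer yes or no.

Schedule E@1, D@5, F@1, G@3, H@5, I@9: d1:5  d2:5  d3:6  d4:3  d5:7  d6:7  d7:5  d8:5  d9:5  d10:5 — peak 7 ≤ 7.

yes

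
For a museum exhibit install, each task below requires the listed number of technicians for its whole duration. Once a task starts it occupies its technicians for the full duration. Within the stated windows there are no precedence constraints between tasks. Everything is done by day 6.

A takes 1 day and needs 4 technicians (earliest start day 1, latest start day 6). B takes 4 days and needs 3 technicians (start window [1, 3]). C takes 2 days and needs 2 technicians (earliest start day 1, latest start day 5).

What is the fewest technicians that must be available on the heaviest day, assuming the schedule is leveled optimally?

5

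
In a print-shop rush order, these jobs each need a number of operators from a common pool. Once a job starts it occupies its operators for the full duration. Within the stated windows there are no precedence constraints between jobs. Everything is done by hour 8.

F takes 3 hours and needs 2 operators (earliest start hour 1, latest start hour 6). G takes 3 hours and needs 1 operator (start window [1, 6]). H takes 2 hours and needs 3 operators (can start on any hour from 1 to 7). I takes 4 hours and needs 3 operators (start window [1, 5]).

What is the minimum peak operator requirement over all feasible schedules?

5

Early-start (F@1, G@1, H@1, I@1) gives peak 9: h1:9  h2:9  h3:6  h4:3  h5:0  h6:0  h7:0  h8:0.
Shift G→3, I→4.
Schedule F@1, G@3, H@1, I@4: h1:5  h2:5  h3:3  h4:4  h5:4  h6:3  h7:3  h8:0 — peak 5.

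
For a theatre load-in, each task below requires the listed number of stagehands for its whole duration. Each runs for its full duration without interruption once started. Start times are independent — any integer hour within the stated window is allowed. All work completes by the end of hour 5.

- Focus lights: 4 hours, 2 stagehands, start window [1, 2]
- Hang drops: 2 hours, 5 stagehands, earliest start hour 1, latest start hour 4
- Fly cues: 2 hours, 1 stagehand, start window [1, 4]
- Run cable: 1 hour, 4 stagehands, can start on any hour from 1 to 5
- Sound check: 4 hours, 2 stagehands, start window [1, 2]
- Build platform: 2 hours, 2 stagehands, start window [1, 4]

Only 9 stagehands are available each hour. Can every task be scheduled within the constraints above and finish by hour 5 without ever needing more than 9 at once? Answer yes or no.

yes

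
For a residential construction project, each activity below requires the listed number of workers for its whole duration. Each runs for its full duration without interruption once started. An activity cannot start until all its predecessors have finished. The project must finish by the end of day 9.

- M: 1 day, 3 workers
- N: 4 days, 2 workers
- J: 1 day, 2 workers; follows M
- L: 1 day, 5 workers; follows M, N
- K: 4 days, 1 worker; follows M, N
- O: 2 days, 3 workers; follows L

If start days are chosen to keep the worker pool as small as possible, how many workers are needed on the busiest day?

5

Early-start (M@1, N@1, J@2, L@5, K@5, O@6) gives peak 6: d1:5  d2:4  d3:2  d4:2  d5:6  d6:4  d7:4  d8:1  d9:0.
Shift K→6.
Schedule M@1, N@1, J@2, L@5, K@6, O@6: d1:5  d2:4  d3:2  d4:2  d5:5  d6:4  d7:4  d8:1  d9:1 — peak 5.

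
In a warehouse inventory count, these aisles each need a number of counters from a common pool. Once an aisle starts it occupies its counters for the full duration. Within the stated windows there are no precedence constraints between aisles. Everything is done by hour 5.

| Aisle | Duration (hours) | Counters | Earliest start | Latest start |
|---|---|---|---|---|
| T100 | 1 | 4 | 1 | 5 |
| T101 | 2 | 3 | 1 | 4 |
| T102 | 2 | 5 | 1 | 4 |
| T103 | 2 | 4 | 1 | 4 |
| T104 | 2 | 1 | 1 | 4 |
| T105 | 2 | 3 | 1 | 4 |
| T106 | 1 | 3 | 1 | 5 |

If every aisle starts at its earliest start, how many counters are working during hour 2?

16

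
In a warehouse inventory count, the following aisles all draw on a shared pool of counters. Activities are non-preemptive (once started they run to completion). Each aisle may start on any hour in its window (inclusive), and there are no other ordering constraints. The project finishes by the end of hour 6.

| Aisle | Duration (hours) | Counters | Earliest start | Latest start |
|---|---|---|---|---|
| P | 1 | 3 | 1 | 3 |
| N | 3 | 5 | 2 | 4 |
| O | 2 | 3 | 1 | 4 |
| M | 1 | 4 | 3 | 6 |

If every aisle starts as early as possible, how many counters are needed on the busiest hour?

9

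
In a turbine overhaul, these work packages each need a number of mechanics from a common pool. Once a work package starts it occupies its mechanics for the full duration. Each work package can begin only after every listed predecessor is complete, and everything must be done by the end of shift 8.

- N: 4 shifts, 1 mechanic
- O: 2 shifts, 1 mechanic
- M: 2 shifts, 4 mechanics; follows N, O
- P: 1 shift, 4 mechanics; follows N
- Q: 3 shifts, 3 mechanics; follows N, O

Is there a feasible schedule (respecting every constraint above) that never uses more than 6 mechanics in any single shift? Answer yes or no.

no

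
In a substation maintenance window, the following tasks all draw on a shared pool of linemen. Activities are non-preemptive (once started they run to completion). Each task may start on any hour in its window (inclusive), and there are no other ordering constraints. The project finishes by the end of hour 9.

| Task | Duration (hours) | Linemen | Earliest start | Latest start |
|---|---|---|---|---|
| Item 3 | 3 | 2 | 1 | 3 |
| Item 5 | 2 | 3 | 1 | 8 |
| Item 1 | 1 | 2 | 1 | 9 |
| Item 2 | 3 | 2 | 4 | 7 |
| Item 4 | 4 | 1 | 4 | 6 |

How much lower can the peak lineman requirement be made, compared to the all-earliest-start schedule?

4

Early-start peak: h1:7  h2:5  h3:2  h4:3  h5:3  h6:3  h7:1  h8:0  h9:0 ⇒ 7.
Leveled (Item 3@1, Item 5@4, Item 1@6, Item 2@7, Item 4@6): h1:2  h2:2  h3:2  h4:3  h5:3  h6:3  h7:3  h8:3  h9:3 ⇒ 3.
Reduction 7 − 3 = 4.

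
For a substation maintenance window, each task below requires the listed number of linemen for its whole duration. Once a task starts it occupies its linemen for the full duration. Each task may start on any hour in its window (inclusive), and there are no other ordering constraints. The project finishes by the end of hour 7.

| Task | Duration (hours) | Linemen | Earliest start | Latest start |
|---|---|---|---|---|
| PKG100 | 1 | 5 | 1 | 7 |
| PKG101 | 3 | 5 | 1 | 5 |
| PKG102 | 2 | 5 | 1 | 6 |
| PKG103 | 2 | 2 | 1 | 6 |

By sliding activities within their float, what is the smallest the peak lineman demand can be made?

7

Early-start (PKG100@1, PKG101@1, PKG102@1, PKG103@1) gives peak 17: h1:17  h2:12  h3:5  h4:0  h5:0  h6:0  h7:0.
Shift PKG101→2, PKG102→5.
Schedule PKG100@1, PKG101@2, PKG102@5, PKG103@1: h1:7  h2:7  h3:5  h4:5  h5:5  h6:5  h7:0 — peak 7.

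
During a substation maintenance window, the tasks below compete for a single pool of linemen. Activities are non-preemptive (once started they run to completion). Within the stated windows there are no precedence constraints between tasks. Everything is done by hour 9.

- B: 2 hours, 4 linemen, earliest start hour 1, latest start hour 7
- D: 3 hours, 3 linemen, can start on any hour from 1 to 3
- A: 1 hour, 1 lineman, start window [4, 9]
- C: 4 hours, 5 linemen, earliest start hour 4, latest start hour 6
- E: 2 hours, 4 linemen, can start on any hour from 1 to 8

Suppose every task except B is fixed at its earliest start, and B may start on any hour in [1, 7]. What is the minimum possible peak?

9

B@1: h1:11  h2:11  h3:3  h4:6  h5:5  h6:5  h7:5  h8:0  h9:0 → peak 11
B@2: h1:7  h2:11  h3:7  h4:6  h5:5  h6:5  h7:5  h8:0  h9:0 → peak 11
B@3: h1:7  h2:7  h3:7  h4:10  h5:5  h6:5  h7:5  h8:0  h9:0 → peak 10
B@4: h1:7  h2:7  h3:3  h4:10  h5:9  h6:5  h7:5  h8:0  h9:0 → peak 10
B@5: h1:7  h2:7  h3:3  h4:6  h5:9  h6:9  h7:5  h8:0  h9:0 → peak 9
B@6: h1:7  h2:7  h3:3  h4:6  h5:5  h6:9  h7:9  h8:0  h9:0 → peak 9
B@7: h1:7  h2:7  h3:3  h4:6  h5:5  h6:5  h7:9  h8:4  h9:0 → peak 9
Best is B@5, peak 9.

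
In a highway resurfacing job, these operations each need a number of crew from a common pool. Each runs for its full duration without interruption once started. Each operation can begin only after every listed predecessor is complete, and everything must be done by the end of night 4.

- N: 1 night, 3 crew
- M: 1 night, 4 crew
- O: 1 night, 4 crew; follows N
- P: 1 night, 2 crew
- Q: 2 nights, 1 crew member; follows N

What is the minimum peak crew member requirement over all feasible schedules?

5

Early-start (N@1, M@1, O@2, P@1, Q@2) gives peak 9: n1:9  n2:5  n3:1  n4:0.
Shift M→2, O→3.
Schedule N@1, M@2, O@3, P@1, Q@2: n1:5  n2:5  n3:5  n4:0 — peak 5.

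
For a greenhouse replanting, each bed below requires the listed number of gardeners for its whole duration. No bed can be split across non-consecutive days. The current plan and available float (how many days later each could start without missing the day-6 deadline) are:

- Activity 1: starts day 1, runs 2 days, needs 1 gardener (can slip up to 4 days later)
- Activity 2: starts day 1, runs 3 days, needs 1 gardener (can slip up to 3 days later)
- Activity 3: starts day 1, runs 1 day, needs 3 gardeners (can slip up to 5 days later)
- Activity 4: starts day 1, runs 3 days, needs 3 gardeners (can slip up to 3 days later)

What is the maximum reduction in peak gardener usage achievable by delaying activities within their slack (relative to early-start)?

Early-start peak: d1:8  d2:5  d3:4  d4:0  d5:0  d6:0 ⇒ 8.
Leveled (Activity 1@1, Activity 2@1, Activity 3@3, Activity 4@4): d1:2  d2:2  d3:4  d4:3  d5:3  d6:3 ⇒ 4.
Reduction 8 − 4 = 4.

4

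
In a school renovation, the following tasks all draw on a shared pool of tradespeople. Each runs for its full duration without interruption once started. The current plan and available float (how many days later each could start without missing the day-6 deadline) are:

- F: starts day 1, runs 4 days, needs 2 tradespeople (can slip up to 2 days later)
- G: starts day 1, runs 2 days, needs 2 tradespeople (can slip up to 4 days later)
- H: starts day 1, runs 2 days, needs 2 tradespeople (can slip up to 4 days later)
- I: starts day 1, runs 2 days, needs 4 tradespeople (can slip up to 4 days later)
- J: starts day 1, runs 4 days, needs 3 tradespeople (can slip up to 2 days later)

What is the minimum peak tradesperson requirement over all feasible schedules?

Early-start (F@1, G@1, H@1, I@1, J@1) gives peak 13: d1:13  d2:13  d3:5  d4:5  d5:0  d6:0.
Shift I→5, J→3.
Schedule F@1, G@1, H@1, I@5, J@3: d1:6  d2:6  d3:5  d4:5  d5:7  d6:7 — peak 7.

7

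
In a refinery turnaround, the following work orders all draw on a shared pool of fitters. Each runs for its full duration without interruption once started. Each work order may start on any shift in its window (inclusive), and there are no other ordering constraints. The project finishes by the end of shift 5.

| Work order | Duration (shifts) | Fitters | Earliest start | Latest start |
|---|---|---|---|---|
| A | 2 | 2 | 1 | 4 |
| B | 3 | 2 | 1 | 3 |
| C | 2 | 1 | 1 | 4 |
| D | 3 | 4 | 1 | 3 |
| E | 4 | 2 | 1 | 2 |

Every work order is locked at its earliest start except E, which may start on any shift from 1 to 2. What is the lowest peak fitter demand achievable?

11

E@1: s1:11  s2:11  s3:8  s4:2  s5:0 → peak 11
E@2: s1:9  s2:11  s3:8  s4:2  s5:2 → peak 11
Best is E@1, peak 11.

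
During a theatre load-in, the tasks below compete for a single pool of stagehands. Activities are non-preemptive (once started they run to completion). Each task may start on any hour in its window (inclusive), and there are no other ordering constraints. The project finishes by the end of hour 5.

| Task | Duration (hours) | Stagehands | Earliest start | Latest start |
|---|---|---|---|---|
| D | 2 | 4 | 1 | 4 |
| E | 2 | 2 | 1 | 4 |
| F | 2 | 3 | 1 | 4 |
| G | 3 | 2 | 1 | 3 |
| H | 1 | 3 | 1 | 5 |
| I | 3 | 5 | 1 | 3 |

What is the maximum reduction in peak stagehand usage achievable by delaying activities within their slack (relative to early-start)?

Early-start peak: h1:19  h2:16  h3:7  h4:0  h5:0 ⇒ 19.
Leveled (D@1, E@2, F@4, G@1, H@1, I@3): h1:9  h2:8  h3:9  h4:8  h5:8 ⇒ 9.
Reduction 19 − 9 = 10.

10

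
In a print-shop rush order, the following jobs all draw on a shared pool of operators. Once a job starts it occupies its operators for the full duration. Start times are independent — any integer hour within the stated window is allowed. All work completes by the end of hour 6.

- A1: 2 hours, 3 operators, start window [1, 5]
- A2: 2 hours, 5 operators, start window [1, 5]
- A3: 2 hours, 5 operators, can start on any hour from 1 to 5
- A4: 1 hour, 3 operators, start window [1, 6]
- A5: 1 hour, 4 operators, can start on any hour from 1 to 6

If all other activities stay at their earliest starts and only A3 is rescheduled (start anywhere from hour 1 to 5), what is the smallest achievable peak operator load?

A3@1: h1:20  h2:13  h3:0  h4:0  h5:0  h6:0 → peak 20
A3@2: h1:15  h2:13  h3:5  h4:0  h5:0  h6:0 → peak 15
A3@3: h1:15  h2:8  h3:5  h4:5  h5:0  h6:0 → peak 15
A3@4: h1:15  h2:8  h3:0  h4:5  h5:5  h6:0 → peak 15
A3@5: h1:15  h2:8  h3:0  h4:0  h5:5  h6:5 → peak 15
Best is A3@2, peak 15.

15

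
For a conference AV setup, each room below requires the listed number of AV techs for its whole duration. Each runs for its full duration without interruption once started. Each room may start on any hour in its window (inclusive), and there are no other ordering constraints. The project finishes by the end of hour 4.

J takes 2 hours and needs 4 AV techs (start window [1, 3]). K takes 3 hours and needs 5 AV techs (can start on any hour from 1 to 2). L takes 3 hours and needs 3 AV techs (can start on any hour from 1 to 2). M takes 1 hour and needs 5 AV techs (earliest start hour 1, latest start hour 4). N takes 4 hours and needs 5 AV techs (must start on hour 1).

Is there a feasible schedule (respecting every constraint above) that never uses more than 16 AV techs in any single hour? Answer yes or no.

The minimum achievable peak is 17; 16 < 17, so no feasible schedule stays within the cap.

no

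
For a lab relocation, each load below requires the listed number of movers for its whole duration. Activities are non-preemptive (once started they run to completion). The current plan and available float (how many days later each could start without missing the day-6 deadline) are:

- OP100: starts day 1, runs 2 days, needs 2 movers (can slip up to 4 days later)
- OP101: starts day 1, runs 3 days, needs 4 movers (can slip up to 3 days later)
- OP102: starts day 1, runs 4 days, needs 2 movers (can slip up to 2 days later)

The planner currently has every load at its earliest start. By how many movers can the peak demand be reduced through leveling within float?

Early-start peak: d1:8  d2:8  d3:6  d4:2  d5:0  d6:0 ⇒ 8.
Leveled (OP100@1, OP101@1, OP102@3): d1:6  d2:6  d3:6  d4:2  d5:2  d6:2 ⇒ 6.
Reduction 8 − 6 = 2.

2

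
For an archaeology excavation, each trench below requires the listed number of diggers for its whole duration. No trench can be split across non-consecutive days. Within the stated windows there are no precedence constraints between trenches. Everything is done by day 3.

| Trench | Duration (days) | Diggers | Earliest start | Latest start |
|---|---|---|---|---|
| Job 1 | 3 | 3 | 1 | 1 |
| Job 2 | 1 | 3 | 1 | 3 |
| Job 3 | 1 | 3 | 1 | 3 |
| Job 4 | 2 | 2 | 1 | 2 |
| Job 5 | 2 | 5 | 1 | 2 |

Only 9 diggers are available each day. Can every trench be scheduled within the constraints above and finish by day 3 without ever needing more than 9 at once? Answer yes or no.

no

Total digger-days = 29; over 3 days the average is 29/3 > 9, so some day must exceed 9.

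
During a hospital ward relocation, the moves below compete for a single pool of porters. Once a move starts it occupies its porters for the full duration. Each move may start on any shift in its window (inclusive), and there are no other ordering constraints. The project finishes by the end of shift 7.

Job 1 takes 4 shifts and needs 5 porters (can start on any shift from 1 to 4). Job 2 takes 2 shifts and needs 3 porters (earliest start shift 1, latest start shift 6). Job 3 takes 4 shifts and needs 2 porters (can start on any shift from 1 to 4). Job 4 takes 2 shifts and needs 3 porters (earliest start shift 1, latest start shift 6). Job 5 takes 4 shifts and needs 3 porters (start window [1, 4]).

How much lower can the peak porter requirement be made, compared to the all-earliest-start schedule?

6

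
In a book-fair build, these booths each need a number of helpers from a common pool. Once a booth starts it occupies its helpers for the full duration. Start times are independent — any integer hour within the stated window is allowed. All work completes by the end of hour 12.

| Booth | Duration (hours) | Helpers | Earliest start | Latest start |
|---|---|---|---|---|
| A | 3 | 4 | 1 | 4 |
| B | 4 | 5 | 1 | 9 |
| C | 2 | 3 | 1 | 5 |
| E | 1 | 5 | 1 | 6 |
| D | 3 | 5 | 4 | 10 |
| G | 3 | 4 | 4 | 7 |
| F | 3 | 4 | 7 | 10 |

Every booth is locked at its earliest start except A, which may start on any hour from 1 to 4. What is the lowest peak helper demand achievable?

A@1: h1:17  h2:12  h3:9  h4:14  h5:9  h6:9  h7:4  h8:4  h9:4  h10:0  h11:0  h12:0 → peak 17
A@2: h1:13  h2:12  h3:9  h4:18  h5:9  h6:9  h7:4  h8:4  h9:4  h10:0  h11:0  h12:0 → peak 18
A@3: h1:13  h2:8  h3:9  h4:18  h5:13  h6:9  h7:4  h8:4  h9:4  h10:0  h11:0  h12:0 → peak 18
A@4: h1:13  h2:8  h3:5  h4:18  h5:13  h6:13  h7:4  h8:4  h9:4  h10:0  h11:0  h12:0 → peak 18
Best is A@1, peak 17.

17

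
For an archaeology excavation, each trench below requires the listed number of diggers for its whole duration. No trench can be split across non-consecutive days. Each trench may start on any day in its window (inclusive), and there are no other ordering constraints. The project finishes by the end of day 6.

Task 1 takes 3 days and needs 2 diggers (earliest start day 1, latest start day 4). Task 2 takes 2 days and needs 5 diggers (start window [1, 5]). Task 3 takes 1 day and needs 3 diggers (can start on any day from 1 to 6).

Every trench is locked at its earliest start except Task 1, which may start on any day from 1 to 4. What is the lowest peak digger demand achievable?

8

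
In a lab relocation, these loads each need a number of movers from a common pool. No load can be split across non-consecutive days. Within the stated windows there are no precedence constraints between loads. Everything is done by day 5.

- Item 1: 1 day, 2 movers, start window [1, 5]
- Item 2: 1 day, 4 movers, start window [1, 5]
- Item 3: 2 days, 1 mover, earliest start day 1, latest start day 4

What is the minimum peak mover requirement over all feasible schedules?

Early-start (Item 1@1, Item 2@1, Item 3@1) gives peak 7: d1:7  d2:1  d3:0  d4:0  d5:0.
Shift Item 2→2, Item 3→3.
Schedule Item 1@1, Item 2@2, Item 3@3: d1:2  d2:4  d3:1  d4:1  d5:0 — peak 4.

4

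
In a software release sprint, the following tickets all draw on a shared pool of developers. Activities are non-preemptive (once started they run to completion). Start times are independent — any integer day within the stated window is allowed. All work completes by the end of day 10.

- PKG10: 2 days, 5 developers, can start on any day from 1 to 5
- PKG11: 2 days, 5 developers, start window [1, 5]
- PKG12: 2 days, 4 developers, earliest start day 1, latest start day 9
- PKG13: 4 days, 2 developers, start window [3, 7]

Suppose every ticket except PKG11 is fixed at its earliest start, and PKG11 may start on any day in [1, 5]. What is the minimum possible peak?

9

PKG11@1: d1:14  d2:14  d3:2  d4:2  d5:2  d6:2  d7:0  d8:0  d9:0  d10:0 → peak 14
PKG11@2: d1:9  d2:14  d3:7  d4:2  d5:2  d6:2  d7:0  d8:0  d9:0  d10:0 → peak 14
PKG11@3: d1:9  d2:9  d3:7  d4:7  d5:2  d6:2  d7:0  d8:0  d9:0  d10:0 → peak 9
PKG11@4: d1:9  d2:9  d3:2  d4:7  d5:7  d6:2  d7:0  d8:0  d9:0  d10:0 → peak 9
PKG11@5: d1:9  d2:9  d3:2  d4:2  d5:7  d6:7  d7:0  d8:0  d9:0  d10:0 → peak 9
Best is PKG11@3, peak 9.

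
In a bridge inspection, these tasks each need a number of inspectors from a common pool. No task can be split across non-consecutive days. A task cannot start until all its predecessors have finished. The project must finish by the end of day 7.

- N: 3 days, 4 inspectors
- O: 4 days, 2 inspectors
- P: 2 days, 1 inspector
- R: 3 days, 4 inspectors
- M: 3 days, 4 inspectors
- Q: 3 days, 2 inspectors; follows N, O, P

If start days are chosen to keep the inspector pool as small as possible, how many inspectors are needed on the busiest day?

10

Early-start (N@1, O@1, P@1, R@1, M@1, Q@5) gives peak 15: d1:15  d2:15  d3:14  d4:2  d5:2  d6:2  d7:2.
Shift R→3, M→4.
Schedule N@1, O@1, P@1, R@3, M@4, Q@5: d1:7  d2:7  d3:10  d4:10  d5:10  d6:6  d7:2 — peak 10.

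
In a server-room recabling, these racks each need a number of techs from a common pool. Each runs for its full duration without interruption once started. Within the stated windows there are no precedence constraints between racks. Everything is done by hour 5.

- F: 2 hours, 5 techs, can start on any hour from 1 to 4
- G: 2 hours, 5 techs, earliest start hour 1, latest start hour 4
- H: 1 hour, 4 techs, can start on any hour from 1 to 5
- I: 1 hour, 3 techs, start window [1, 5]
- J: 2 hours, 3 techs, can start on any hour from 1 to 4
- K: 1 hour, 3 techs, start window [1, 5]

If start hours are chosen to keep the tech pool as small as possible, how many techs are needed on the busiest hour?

Early-start (F@1, G@1, H@1, I@1, J@1, K@1) gives peak 23: h1:23  h2:13  h3:0  h4:0  h5:0.
Shift G→3, H→5, J→2, K→4.
Schedule F@1, G@3, H@5, I@1, J@2, K@4: h1:8  h2:8  h3:8  h4:8  h5:4 — peak 8.
Total tech-hours = 36 over 5 hours ⇒ peak ≥ ⌈36/5⌉ = 8, so 8 is optimal.

8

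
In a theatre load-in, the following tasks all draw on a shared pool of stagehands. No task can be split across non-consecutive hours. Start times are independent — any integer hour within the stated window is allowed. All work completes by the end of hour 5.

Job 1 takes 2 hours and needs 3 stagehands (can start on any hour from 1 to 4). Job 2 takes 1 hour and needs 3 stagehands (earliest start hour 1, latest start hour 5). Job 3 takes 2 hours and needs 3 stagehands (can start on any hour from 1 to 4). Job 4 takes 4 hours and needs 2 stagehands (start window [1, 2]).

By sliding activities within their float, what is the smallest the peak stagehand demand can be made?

5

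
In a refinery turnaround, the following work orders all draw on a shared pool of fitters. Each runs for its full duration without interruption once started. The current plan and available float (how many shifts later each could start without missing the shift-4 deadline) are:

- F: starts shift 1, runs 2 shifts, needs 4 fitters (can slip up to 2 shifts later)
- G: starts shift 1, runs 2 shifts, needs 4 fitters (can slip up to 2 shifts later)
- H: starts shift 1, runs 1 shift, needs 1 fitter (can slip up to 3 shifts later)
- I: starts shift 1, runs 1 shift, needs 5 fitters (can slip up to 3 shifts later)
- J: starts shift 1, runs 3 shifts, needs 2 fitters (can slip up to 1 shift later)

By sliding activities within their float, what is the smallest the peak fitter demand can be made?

9

Early-start (F@1, G@1, H@1, I@1, J@1) gives peak 16: s1:16  s2:10  s3:2  s4:0.
Shift G→3, I→4.
Schedule F@1, G@3, H@1, I@4, J@1: s1:7  s2:6  s3:6  s4:9 — peak 9.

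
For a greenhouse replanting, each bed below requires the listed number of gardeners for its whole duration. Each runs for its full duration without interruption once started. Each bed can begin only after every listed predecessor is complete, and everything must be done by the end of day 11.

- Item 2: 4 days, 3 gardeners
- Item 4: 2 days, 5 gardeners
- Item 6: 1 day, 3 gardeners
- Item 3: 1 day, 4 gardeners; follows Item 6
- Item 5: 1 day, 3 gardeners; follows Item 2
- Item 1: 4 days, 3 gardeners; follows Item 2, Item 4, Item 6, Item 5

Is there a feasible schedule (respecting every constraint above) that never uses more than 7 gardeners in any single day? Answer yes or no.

Schedule Item 2@1, Item 4@5, Item 6@1, Item 3@2, Item 5@7, Item 1@8: d1:6  d2:7  d3:3  d4:3  d5:5  d6:5  d7:3  d8:3  d9:3  d10:3  d11:3 — peak 7 ≤ 7.

yes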